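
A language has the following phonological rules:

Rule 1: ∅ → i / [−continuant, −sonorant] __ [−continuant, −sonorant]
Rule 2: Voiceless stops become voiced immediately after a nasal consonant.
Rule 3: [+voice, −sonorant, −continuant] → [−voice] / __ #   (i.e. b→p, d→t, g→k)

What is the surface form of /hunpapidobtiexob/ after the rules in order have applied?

hunbapidobitiexop

Rule 1 (stop-cluster i-epenthesis): /b/ and /t/ form a stop–stop cluster, so [i] is inserted between them. /hunpapidobtiexob/ → hunpapidobitiexob.
Rule 2 (post-nasal voicing): /p/ is a voiceless stop immediately after the nasal /n/, so it voices to [b]. /hunpapidobitiexob/ → hunbapidobitiexob.
Rule 3 (final devoicing): /b/ is a voiced stop in word-final position, so it devoices to [p]. /hunbapidobitiexob/ → hunbapidobitiexop.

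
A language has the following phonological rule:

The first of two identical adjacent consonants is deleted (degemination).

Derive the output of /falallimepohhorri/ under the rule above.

/ll/ is a geminate; the first /l/ deletes.
/hh/ is a geminate; the first /h/ deletes.
/rr/ is a geminate; the first /r/ deletes.
The other instances of /f/, /l/, /m/, /p/, /h/, /r/ do not occur in the required environment and remain unchanged.
Surface form: [falalimepohori].

falalimepohori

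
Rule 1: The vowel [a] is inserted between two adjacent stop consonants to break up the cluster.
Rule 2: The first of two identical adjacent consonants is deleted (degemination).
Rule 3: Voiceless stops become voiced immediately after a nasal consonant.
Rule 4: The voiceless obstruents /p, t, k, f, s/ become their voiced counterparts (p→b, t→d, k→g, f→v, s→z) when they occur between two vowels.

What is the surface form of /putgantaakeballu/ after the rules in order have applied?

pudagandaagebalu

Rule 1 (stop-cluster a-epenthesis): /t/ and /g/ form a stop–stop cluster, so [a] is inserted between them. /putgantaakeballu/ → putagantaakeballu.
Rule 2 (degemination): /ll/ is a geminate; the first /l/ deletes. /putagantaakeballu/ → putagantaakebalu.
Rule 3 (post-nasal voicing): /t/ is a voiceless stop immediately after the nasal /n/, so it voices to [d]. /putagantaakebalu/ → putagandaakebalu.
Rule 4 (intervocalic voicing): /t/ is a voiceless obstruent between vowels /u/ and /a/, so it voices to [d]. /k/ is a voiceless obstruent between vowels /a/ and /e/, so it voices to [g]. /putagandaakebalu/ → pudagandaagebalu.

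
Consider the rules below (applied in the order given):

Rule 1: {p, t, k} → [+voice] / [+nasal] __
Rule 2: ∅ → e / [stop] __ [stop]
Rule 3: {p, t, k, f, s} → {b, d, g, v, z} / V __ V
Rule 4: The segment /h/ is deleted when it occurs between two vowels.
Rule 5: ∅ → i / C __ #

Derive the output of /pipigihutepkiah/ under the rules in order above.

pibigiudebegiahi

Rule 1 (post-nasal voicing): no segment meets the environment; /pipigihutepkiah/ is unchanged.
Rule 2 (stop-cluster e-epenthesis): /p/ and /k/ form a stop–stop cluster, so [e] is inserted between them. /pipigihutepkiah/ → pipigihutepekiah.
Rule 3 (intervocalic voicing): /p/ is a voiceless obstruent between vowels /i/ and /i/, so it voices to [b]. /t/ is a voiceless obstruent between vowels /u/ and /e/, so it voices to [d]. /p/ is a voiceless obstruent between vowels /e/ and /e/, so it voices to [b]. /k/ is a voiceless obstruent between vowels /e/ and /i/, so it voices to [g]. /pipigihutepekiah/ → pibigihudebegiah.
Rule 4 (intervocalic h-deletion): /h/ occurs between vowels /i/ and /u/, so it deletes. /pibigihudebegiah/ → pibigiudebegiah.
Rule 5 (final i-epenthesis): the form ends in the consonant /h/, so [i] is inserted word-finally. /pibigiudebegiah/ → pibigiudebegiahi.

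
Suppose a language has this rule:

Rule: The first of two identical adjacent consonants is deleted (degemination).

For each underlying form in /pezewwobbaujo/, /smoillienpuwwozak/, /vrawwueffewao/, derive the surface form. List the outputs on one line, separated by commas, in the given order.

pezewobaujo, smoilienpuwozak, vrawuefewao

/pezewwobbaujo/: /ww/ is a geminate; the first /w/ deletes. /bb/ is a geminate; the first /b/ deletes. → [pezewobaujo].
/smoillienpuwwozak/: /ll/ is a geminate; the first /l/ deletes. /ww/ is a geminate; the first /w/ deletes. → [smoilienpuwozak].
/vrawwueffewao/: /ww/ is a geminate; the first /w/ deletes. /ff/ is a geminate; the first /f/ deletes. → [vrawuefewao].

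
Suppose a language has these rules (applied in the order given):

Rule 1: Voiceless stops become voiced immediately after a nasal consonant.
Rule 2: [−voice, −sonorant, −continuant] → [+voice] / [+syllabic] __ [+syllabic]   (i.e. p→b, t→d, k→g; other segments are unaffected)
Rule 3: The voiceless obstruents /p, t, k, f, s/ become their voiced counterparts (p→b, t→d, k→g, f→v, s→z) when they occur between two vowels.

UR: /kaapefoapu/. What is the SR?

Rule 1 (post-nasal voicing): no segment meets the environment; /kaapefoapu/ is unchanged.
Rule 2 (intervocalic voicing): /p/ is a voiceless stop between vowels /a/ and /e/, so it voices to [b]. /p/ is a voiceless stop between vowels /a/ and /u/, so it voices to [b]. /kaapefoapu/ → kaabefoabu.
Rule 3 (intervocalic voicing): /f/ is a voiceless obstruent between vowels /e/ and /o/, so it voices to [v]. /kaabefoabu/ → kaabevoabu.

kaabevoabu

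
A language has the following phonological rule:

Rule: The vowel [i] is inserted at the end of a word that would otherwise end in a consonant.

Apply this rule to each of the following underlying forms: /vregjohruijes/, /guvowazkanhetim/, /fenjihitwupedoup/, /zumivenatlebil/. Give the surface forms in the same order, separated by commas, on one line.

/vregjohruijes/: the form ends in the consonant /s/, so [i] is inserted word-finally. → [vregjohruijesi].
/guvowazkanhetim/: the form ends in the consonant /m/, so [i] is inserted word-finally. → [guvowazkanhetimi].
/fenjihitwupedoup/: the form ends in the consonant /p/, so [i] is inserted word-finally. → [fenjihitwupedoupi].
/zumivenatlebil/: the form ends in the consonant /l/, so [i] is inserted word-finally. → [zumivenatlebili].

vregjohruijesi, guvowazkanhetimi, fenjihitwupedoupi, zumivenatlebili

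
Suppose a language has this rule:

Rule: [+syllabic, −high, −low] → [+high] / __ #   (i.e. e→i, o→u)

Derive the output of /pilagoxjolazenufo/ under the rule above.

pilagoxjolazenufu

/o/ is a mid vowel in word-final position, so it raises to [u].
Surface form: [pilagoxjolazenufu].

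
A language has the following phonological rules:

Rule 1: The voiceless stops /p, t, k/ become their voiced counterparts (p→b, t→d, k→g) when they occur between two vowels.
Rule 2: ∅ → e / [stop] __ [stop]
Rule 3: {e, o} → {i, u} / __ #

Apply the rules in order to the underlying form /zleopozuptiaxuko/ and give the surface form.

Rule 1 (intervocalic voicing): /p/ is a voiceless stop between vowels /o/ and /o/, so it voices to [b]. /k/ is a voiceless stop between vowels /u/ and /o/, so it voices to [g]. /zleopozuptiaxuko/ → zleobozuptiaxugo.
Rule 2 (stop-cluster e-epenthesis): /p/ and /t/ form a stop–stop cluster, so [e] is inserted between them. /zleobozuptiaxugo/ → zleobozupetiaxugo.
Rule 3 (final vowel raising): /o/ is a mid vowel in word-final position, so it raises to [u]. /zleobozupetiaxugo/ → zleobozupetiaxugu.

zleobozupetiaxugu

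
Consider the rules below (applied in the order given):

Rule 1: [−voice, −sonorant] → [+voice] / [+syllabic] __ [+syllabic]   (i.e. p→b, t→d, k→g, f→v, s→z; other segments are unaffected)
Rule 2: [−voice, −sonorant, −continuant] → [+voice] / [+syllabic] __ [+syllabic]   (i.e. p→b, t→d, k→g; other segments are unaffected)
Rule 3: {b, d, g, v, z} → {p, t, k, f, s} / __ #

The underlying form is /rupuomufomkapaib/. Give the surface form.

rubuomuvomkabaip

Rule 1 (intervocalic voicing): /p/ is a voiceless obstruent between vowels /u/ and /u/, so it voices to [b]. /f/ is a voiceless obstruent between vowels /u/ and /o/, so it voices to [v]. /p/ is a voiceless obstruent between vowels /a/ and /a/, so it voices to [b]. /rupuomufomkapaib/ → rubuomuvomkabaib.
Rule 2 (intervocalic voicing): no segment meets the environment; /rubuomuvomkabaib/ is unchanged.
Rule 3 (final devoicing): /b/ is a voiced obstruent in word-final position, so it devoices to [p]. /rubuomuvomkabaib/ → rubuomuvomkabaip.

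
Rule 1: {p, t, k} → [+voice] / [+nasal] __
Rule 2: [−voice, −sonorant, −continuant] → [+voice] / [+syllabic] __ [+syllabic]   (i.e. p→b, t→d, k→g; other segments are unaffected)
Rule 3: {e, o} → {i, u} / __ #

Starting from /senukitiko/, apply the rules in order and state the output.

senugidigu

Rule 1 (post-nasal voicing): no segment meets the environment; /senukitiko/ is unchanged.
Rule 2 (intervocalic voicing): /k/ is a voiceless stop between vowels /u/ and /i/, so it voices to [g]. /t/ is a voiceless stop between vowels /i/ and /i/, so it voices to [d]. /k/ is a voiceless stop between vowels /i/ and /o/, so it voices to [g]. /senukitiko/ → senugidigo.
Rule 3 (final vowel raising): /o/ is a mid vowel in word-final position, so it raises to [u]. /senugidigo/ → senugidigu.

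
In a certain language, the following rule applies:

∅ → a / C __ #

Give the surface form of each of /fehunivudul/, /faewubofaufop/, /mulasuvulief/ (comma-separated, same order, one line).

fehunivudula, faewubofaufopa, mulasuvuliefa

/fehunivudul/: the form ends in the consonant /l/, so [a] is inserted word-finally. → [fehunivudula].
/faewubofaufop/: the form ends in the consonant /p/, so [a] is inserted word-finally. → [faewubofaufopa].
/mulasuvulief/: the form ends in the consonant /f/, so [a] is inserted word-finally. → [mulasuvuliefa].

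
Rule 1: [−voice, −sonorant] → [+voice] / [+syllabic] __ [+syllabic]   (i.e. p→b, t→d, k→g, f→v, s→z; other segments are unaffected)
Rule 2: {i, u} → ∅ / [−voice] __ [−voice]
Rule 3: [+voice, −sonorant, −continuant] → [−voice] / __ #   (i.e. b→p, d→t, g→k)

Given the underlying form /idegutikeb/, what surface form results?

Rule 1 (intervocalic voicing): /t/ is a voiceless obstruent between vowels /u/ and /i/, so it voices to [d]. /k/ is a voiceless obstruent between vowels /i/ and /e/, so it voices to [g]. /idegutikeb/ → idegudigeb.
Rule 2 (high vowel syncope): no segment meets the environment; /idegudigeb/ is unchanged.
Rule 3 (final devoicing): /b/ is a voiced stop in word-final position, so it devoices to [p]. /idegudigeb/ → idegudigep.

idegudigep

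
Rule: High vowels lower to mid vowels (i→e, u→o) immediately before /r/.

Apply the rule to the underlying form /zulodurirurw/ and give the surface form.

zulodorerorw

/u/ is a high vowel immediately before /r/, so it lowers to [o].
/i/ is a high vowel immediately before /r/, so it lowers to [e].
/u/ is a high vowel immediately before /r/, so it lowers to [o].
Surface form: [zulodorerorw].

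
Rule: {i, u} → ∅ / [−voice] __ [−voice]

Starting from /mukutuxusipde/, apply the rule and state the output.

muktxspde

/u/ is a high vowel flanked by voiceless consonants /k/ and /t/, so it deletes.
/u/ is a high vowel flanked by voiceless consonants /t/ and /x/, so it deletes.
/u/ is a high vowel flanked by voiceless consonants /x/ and /s/, so it deletes.
/i/ is a high vowel flanked by voiceless consonants /s/ and /p/, so it deletes.
The other instance of /u/ does not occur in the required environment and remains unchanged.
Surface form: [muktxspde].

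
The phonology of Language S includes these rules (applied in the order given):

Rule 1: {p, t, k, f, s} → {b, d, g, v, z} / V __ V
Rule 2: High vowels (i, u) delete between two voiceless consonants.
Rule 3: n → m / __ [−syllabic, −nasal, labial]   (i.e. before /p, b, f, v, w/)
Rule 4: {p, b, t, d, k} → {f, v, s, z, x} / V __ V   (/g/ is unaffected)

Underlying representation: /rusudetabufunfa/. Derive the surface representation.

ruzuzezavuvumfa

Rule 1 (intervocalic voicing): /s/ is a voiceless obstruent between vowels /u/ and /u/, so it voices to [z]. /t/ is a voiceless obstruent between vowels /e/ and /a/, so it voices to [d]. /f/ is a voiceless obstruent between vowels /u/ and /u/, so it voices to [v]. /rusudetabufunfa/ → ruzudedabuvunfa.
Rule 2 (high vowel syncope): no segment meets the environment; /ruzudedabuvunfa/ is unchanged.
Rule 3 (nasal place assimilation): /n/ precedes the labial consonant /f/, so it assimilates in place to [m]. /ruzudedabuvunfa/ → ruzudedabuvumfa.
Rule 4 (intervocalic spirantization): /d/ is a stop between vowels /u/ and /e/, so it spirantizes to the fricative [z]. /d/ is a stop between vowels /e/ and /a/, so it spirantizes to the fricative [z]. /b/ is a stop between vowels /a/ and /u/, so it spirantizes to the fricative [v]. /ruzudedabuvumfa/ → ruzuzezavuvumfa.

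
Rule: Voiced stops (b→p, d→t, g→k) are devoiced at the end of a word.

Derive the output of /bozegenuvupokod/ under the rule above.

bozegenuvupokot

Scanning /bozegenuvupokod/: /b/ at position 1 is not in the conditioning environment; /g/ at position 5 is not in the conditioning environment; /d/ is a voiced stop in word-final position, so it devoices to [t].
Result: [bozegenuvupokot].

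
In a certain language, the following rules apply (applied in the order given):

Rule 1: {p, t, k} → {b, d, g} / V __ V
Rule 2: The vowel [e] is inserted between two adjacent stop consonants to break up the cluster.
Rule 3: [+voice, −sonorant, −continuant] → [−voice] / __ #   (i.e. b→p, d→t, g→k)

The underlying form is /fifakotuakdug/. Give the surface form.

fifagoduakeduk

Rule 1 (intervocalic voicing): /k/ is a voiceless stop between vowels /a/ and /o/, so it voices to [g]. /t/ is a voiceless stop between vowels /o/ and /u/, so it voices to [d]. /fifakotuakdug/ → fifagoduakdug.
Rule 2 (stop-cluster e-epenthesis): /k/ and /d/ form a stop–stop cluster, so [e] is inserted between them. /fifagoduakdug/ → fifagoduakedug.
Rule 3 (final devoicing): /g/ is a voiced stop in word-final position, so it devoices to [k]. /fifagoduakedug/ → fifagoduakeduk.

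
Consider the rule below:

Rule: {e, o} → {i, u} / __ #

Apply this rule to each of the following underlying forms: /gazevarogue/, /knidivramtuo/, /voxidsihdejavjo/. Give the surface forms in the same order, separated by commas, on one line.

gazevarogui, knidivramtuu, voxidsihdejavju

/gazevarogue/: /e/ is a mid vowel in word-final position, so it raises to [i]. → [gazevarogui].
/knidivramtuo/: /o/ is a mid vowel in word-final position, so it raises to [u]. → [knidivramtuu].
/voxidsihdejavjo/: /o/ is a mid vowel in word-final position, so it raises to [u]. → [voxidsihdejavju].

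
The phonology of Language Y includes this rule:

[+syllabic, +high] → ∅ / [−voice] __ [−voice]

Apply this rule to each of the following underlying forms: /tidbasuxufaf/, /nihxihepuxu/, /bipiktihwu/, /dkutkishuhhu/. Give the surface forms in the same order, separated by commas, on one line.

tidbasxfaf, nihxhepxu, bipkthwu, dktkshhhu

/tidbasuxufaf/: /u/ is a high vowel flanked by voiceless consonants /s/ and /x/, so it deletes. /u/ is a high vowel flanked by voiceless consonants /x/ and /f/, so it deletes. → [tidbasxfaf].
/nihxihepuxu/: /i/ is a high vowel flanked by voiceless consonants /x/ and /h/, so it deletes. /u/ is a high vowel flanked by voiceless consonants /p/ and /x/, so it deletes. → [nihxhepxu].
/bipiktihwu/: /i/ is a high vowel flanked by voiceless consonants /p/ and /k/, so it deletes. /i/ is a high vowel flanked by voiceless consonants /t/ and /h/, so it deletes. → [bipkthwu].
/dkutkishuhhu/: /u/ is a high vowel flanked by voiceless consonants /k/ and /t/, so it deletes. /i/ is a high vowel flanked by voiceless consonants /k/ and /s/, so it deletes. /u/ is a high vowel flanked by voiceless consonants /h/ and /h/, so it deletes. → [dktkshhhu].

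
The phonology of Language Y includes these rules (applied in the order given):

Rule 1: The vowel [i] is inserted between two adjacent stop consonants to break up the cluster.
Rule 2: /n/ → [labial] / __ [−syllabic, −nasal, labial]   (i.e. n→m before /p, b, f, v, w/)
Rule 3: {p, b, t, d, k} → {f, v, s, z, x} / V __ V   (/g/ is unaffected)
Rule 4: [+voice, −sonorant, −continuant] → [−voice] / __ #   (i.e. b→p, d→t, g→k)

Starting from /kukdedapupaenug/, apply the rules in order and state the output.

kuxizezafufaenuk

Rule 1 (stop-cluster i-epenthesis): /k/ and /d/ form a stop–stop cluster, so [i] is inserted between them. /kukdedapupaenug/ → kukidedapupaenug.
Rule 2 (nasal place assimilation): no segment meets the environment; /kukidedapupaenug/ is unchanged.
Rule 3 (intervocalic spirantization): /k/ is a stop between vowels /u/ and /i/, so it spirantizes to the fricative [x]. /d/ is a stop between vowels /i/ and /e/, so it spirantizes to the fricative [z]. /d/ is a stop between vowels /e/ and /a/, so it spirantizes to the fricative [z]. /p/ is a stop between vowels /a/ and /u/, so it spirantizes to the fricative [f]. /p/ is a stop between vowels /u/ and /a/, so it spirantizes to the fricative [f]. /kukidedapupaenug/ → kuxizezafufaenug.
Rule 4 (final devoicing): /g/ is a voiced stop in word-final position, so it devoices to [k]. /kuxizezafufaenug/ → kuxizezafufaenuk.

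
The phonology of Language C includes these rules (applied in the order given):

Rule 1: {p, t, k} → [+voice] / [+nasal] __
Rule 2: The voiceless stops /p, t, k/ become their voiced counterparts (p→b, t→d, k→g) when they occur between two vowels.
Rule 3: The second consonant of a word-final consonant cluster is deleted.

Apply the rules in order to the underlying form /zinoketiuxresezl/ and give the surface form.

Rule 1 (post-nasal voicing): no segment meets the environment; /zinoketiuxresezl/ is unchanged.
Rule 2 (intervocalic voicing): /k/ is a voiceless stop between vowels /o/ and /e/, so it voices to [g]. /t/ is a voiceless stop between vowels /e/ and /i/, so it voices to [d]. /zinoketiuxresezl/ → zinogediuxresezl.
Rule 3 (final cluster simplification): /l/ is the second consonant of a word-final cluster /zl/, so it deletes. /zinogediuxresezl/ → zinogediuxresez.

zinogediuxresez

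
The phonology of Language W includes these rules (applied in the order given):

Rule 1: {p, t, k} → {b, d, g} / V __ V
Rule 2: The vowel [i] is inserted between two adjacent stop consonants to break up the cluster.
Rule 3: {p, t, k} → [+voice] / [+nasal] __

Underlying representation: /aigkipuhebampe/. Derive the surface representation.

aigikibuhebambe

Rule 1 (intervocalic voicing): /p/ is a voiceless stop between vowels /i/ and /u/, so it voices to [b]. /aigkipuhebampe/ → aigkibuhebampe.
Rule 2 (stop-cluster i-epenthesis): /g/ and /k/ form a stop–stop cluster, so [i] is inserted between them. /aigkibuhebampe/ → aigikibuhebampe.
Rule 3 (post-nasal voicing): /p/ is a voiceless stop immediately after the nasal /m/, so it voices to [b]. /aigikibuhebampe/ → aigikibuhebambe.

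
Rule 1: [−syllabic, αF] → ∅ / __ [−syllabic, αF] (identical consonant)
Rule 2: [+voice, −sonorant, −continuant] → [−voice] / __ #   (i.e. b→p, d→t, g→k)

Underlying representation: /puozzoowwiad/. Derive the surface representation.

Rule 1 (degemination): /zz/ is a geminate; the first /z/ deletes. /ww/ is a geminate; the first /w/ deletes. /puozzoowwiad/ → puozoowiad.
Rule 2 (final devoicing): /d/ is a voiced stop in word-final position, so it devoices to [t]. /puozoowiad/ → puozoowiat.

puozoowiat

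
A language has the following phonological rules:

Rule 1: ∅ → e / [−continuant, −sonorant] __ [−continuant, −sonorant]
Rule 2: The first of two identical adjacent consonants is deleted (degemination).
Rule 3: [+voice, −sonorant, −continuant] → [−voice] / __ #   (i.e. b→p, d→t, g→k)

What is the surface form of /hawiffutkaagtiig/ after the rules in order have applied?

Rule 1 (stop-cluster e-epenthesis): /t/ and /k/ form a stop–stop cluster, so [e] is inserted between them. /g/ and /t/ form a stop–stop cluster, so [e] is inserted between them. /hawiffutkaagtiig/ → hawiffutekaagetiig.
Rule 2 (degemination): /ff/ is a geminate; the first /f/ deletes. /hawiffutekaagetiig/ → hawifutekaagetiig.
Rule 3 (final devoicing): /g/ is a voiced stop in word-final position, so it devoices to [k]. /hawifutekaagetiig/ → hawifutekaagetiik.

hawifutekaagetiik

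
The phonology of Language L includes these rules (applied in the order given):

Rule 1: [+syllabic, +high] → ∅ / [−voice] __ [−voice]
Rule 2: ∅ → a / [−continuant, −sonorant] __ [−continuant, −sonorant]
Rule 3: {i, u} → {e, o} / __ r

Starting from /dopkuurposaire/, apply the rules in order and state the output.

dopakuorposaere

Rule 1 (high vowel syncope): no segment meets the environment; /dopkuurposaire/ is unchanged.
Rule 2 (stop-cluster a-epenthesis): /p/ and /k/ form a stop–stop cluster, so [a] is inserted between them. /dopkuurposaire/ → dopakuurposaire.
Rule 3 (pre-rhotic lowering): /u/ is a high vowel immediately before /r/, so it lowers to [o]. /i/ is a high vowel immediately before /r/, so it lowers to [e]. /dopakuurposaire/ → dopakuorposaere.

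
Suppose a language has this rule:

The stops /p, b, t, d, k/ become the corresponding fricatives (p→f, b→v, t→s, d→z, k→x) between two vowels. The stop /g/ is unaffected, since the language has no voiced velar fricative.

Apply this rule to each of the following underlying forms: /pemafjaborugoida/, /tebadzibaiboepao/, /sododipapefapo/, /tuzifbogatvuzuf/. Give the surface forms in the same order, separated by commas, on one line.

pemafjavorugoiza, tevadzivaivoefao, sozozifafefafo, tuzifbogatvuzuf

/pemafjaborugoida/: /b/ is a stop between vowels /a/ and /o/, so it spirantizes to the fricative [v]. /d/ is a stop between vowels /i/ and /a/, so it spirantizes to the fricative [z]. → [pemafjavorugoiza].
/tebadzibaiboepao/: /b/ is a stop between vowels /e/ and /a/, so it spirantizes to the fricative [v]. /b/ is a stop between vowels /i/ and /a/, so it spirantizes to the fricative [v]. /b/ is a stop between vowels /i/ and /o/, so it spirantizes to the fricative [v]. /p/ is a stop between vowels /e/ and /a/, so it spirantizes to the fricative [f]. → [tevadzivaivoefao].
/sododipapefapo/: /d/ is a stop between vowels /o/ and /o/, so it spirantizes to the fricative [z]. /d/ is a stop between vowels /o/ and /i/, so it spirantizes to the fricative [z]. /p/ is a stop between vowels /i/ and /a/, so it spirantizes to the fricative [f]. /p/ is a stop between vowels /a/ and /e/, so it spirantizes to the fricative [f]. /p/ is a stop between vowels /a/ and /o/, so it spirantizes to the fricative [f]. → [sozozifafefafo].
/tuzifbogatvuzuf/: the rule's environment is not met; surfaces unchanged as [tuzifbogatvuzuf].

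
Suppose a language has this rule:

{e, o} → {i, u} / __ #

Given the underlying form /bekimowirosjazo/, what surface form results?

/o/ is a mid vowel in word-final position, so it raises to [u].
The other instances of /e/, /o/ do not occur in the required environment and remain unchanged.
Surface form: [bekimowirosjazu].

bekimowirosjazu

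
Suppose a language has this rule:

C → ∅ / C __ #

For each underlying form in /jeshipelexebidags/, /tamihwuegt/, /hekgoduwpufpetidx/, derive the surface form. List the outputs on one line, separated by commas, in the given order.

/jeshipelexebidags/: /s/ is the second consonant of a word-final cluster /gs/, so it deletes. → [jeshipelexebidag].
/tamihwuegt/: /t/ is the second consonant of a word-final cluster /gt/, so it deletes. → [tamihwueg].
/hekgoduwpufpetidx/: /x/ is the second consonant of a word-final cluster /dx/, so it deletes. → [hekgoduwpufpetid].

jeshipelexebidag, tamihwueg, hekgoduwpufpetid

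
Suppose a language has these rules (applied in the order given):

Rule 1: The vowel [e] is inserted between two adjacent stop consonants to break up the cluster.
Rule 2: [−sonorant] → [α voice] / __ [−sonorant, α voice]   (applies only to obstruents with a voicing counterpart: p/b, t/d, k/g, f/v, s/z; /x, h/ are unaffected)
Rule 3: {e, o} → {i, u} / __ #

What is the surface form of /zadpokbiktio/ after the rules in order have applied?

zadepokebiketiu

Rule 1 (stop-cluster e-epenthesis): /d/ and /p/ form a stop–stop cluster, so [e] is inserted between them. /k/ and /b/ form a stop–stop cluster, so [e] is inserted between them. /k/ and /t/ form a stop–stop cluster, so [e] is inserted between them. /zadpokbiktio/ → zadepokebiketio.
Rule 2 (regressive voicing assimilation): no segment meets the environment; /zadepokebiketio/ is unchanged.
Rule 3 (final vowel raising): /o/ is a mid vowel in word-final position, so it raises to [u]. /zadepokebiketio/ → zadepokebiketiu.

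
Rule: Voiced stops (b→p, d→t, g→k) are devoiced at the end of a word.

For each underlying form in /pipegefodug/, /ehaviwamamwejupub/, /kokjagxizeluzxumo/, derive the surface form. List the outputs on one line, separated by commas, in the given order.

/pipegefodug/: /g/ is a voiced stop in word-final position, so it devoices to [k]. → [pipegefoduk].
/ehaviwamamwejupub/: /b/ is a voiced stop in word-final position, so it devoices to [p]. → [ehaviwamamwejupup].
/kokjagxizeluzxumo/: the rule's environment is not met; surfaces unchanged as [kokjagxizeluzxumo].

pipegefoduk, ehaviwamamwejupup, kokjagxizeluzxumo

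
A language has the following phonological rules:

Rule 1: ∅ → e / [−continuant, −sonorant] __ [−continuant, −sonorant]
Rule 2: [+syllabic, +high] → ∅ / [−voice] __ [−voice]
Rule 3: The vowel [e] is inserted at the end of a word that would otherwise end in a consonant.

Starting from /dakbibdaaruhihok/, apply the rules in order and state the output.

dakebibedaaruhhoke

Rule 1 (stop-cluster e-epenthesis): /k/ and /b/ form a stop–stop cluster, so [e] is inserted between them. /b/ and /d/ form a stop–stop cluster, so [e] is inserted between them. /dakbibdaaruhihok/ → dakebibedaaruhihok.
Rule 2 (high vowel syncope): /i/ is a high vowel flanked by voiceless consonants /h/ and /h/, so it deletes. /dakebibedaaruhihok/ → dakebibedaaruhhok.
Rule 3 (final e-epenthesis): the form ends in the consonant /k/, so [e] is inserted word-finally. /dakebibedaaruhhok/ → dakebibedaaruhhoke.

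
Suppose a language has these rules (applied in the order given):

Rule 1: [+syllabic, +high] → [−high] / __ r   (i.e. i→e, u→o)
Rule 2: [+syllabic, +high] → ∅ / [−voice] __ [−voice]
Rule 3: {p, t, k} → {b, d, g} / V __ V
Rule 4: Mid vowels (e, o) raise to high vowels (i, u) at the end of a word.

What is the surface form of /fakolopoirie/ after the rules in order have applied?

fagoloboerii

Rule 1 (pre-rhotic lowering): /i/ is a high vowel immediately before /r/, so it lowers to [e]. /fakolopoirie/ → fakolopoerie.
Rule 2 (high vowel syncope): no segment meets the environment; /fakolopoerie/ is unchanged.
Rule 3 (intervocalic voicing): /k/ is a voiceless stop between vowels /a/ and /o/, so it voices to [g]. /p/ is a voiceless stop between vowels /o/ and /o/, so it voices to [b]. /fakolopoerie/ → fagoloboerie.
Rule 4 (final vowel raising): /e/ is a mid vowel in word-final position, so it raises to [i]. /fagoloboerie/ → fagoloboerii.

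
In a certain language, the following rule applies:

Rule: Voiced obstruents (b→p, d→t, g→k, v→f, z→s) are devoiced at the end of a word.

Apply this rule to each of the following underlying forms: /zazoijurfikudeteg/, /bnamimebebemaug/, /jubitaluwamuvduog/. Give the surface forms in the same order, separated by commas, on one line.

zazoijurfikudetek, bnamimebebemauk, jubitaluwamuvduok

/zazoijurfikudeteg/: /g/ is a voiced obstruent in word-final position, so it devoices to [k]. → [zazoijurfikudetek].
/bnamimebebemaug/: /g/ is a voiced obstruent in word-final position, so it devoices to [k]. → [bnamimebebemauk].
/jubitaluwamuvduog/: /g/ is a voiced obstruent in word-final position, so it devoices to [k]. → [jubitaluwamuvduok].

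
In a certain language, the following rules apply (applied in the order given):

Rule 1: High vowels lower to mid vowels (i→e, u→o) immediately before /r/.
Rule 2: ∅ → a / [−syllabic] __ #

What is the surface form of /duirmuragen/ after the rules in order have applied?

duermoragena

Rule 1 (pre-rhotic lowering): /i/ is a high vowel immediately before /r/, so it lowers to [e]. /u/ is a high vowel immediately before /r/, so it lowers to [o]. /duirmuragen/ → duermoragen.
Rule 2 (final a-epenthesis): the form ends in the consonant /n/, so [a] is inserted word-finally. /duermoragen/ → duermoragena.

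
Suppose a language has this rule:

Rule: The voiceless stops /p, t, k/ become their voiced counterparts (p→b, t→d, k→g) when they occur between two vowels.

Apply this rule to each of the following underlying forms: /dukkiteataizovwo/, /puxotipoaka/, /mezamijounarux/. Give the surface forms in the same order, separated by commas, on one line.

/dukkiteataizovwo/: /t/ is a voiceless stop between vowels /i/ and /e/, so it voices to [d]. /t/ is a voiceless stop between vowels /a/ and /a/, so it voices to [d]. → [dukkideadaizovwo].
/puxotipoaka/: /t/ is a voiceless stop between vowels /o/ and /i/, so it voices to [d]. /p/ is a voiceless stop between vowels /i/ and /o/, so it voices to [b]. /k/ is a voiceless stop between vowels /a/ and /a/, so it voices to [g]. → [puxodiboaga].
/mezamijounarux/: the rule's environment is not met; surfaces unchanged as [mezamijounarux].

dukkideadaizovwo, puxodiboaga, mezamijounarux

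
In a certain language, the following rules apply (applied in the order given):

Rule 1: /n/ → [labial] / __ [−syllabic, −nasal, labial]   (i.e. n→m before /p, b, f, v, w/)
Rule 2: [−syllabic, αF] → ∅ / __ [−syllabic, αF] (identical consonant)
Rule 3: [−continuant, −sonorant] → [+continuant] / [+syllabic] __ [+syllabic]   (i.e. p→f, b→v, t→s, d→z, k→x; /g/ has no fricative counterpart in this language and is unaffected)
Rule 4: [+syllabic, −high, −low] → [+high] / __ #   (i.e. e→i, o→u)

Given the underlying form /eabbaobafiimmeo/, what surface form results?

eavaovafiimeu

Rule 1 (nasal place assimilation): no segment meets the environment; /eabbaobafiimmeo/ is unchanged.
Rule 2 (degemination): /bb/ is a geminate; the first /b/ deletes. /mm/ is a geminate; the first /m/ deletes. /eabbaobafiimmeo/ → eabaobafiimeo.
Rule 3 (intervocalic spirantization): /b/ is a stop between vowels /a/ and /a/, so it spirantizes to the fricative [v]. /b/ is a stop between vowels /o/ and /a/, so it spirantizes to the fricative [v]. /eabaobafiimeo/ → eavaovafiimeo.
Rule 4 (final vowel raising): /o/ is a mid vowel in word-final position, so it raises to [u]. /eavaovafiimeo/ → eavaovafiimeu.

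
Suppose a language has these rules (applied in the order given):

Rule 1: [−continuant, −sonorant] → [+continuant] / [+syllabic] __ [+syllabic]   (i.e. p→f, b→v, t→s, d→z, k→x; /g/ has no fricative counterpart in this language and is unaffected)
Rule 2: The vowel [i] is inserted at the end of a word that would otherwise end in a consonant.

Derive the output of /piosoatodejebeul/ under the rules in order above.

Rule 1 (intervocalic spirantization): /t/ is a stop between vowels /a/ and /o/, so it spirantizes to the fricative [s]. /d/ is a stop between vowels /o/ and /e/, so it spirantizes to the fricative [z]. /b/ is a stop between vowels /e/ and /e/, so it spirantizes to the fricative [v]. /piosoatodejebeul/ → piosoasozejeveul.
Rule 2 (final i-epenthesis): the form ends in the consonant /l/, so [i] is inserted word-finally. /piosoasozejeveul/ → piosoasozejeveuli.

piosoasozejeveuli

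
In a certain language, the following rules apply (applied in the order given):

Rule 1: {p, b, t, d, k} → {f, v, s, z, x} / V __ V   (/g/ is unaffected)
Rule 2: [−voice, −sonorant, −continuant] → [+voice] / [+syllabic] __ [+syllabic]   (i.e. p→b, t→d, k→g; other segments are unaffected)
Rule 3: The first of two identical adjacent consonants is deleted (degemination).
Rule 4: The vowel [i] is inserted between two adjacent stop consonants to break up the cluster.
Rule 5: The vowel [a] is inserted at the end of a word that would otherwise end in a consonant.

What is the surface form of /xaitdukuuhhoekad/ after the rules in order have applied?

xaitiduxuuhoexada

Rule 1 (intervocalic spirantization): /k/ is a stop between vowels /u/ and /u/, so it spirantizes to the fricative [x]. /k/ is a stop between vowels /e/ and /a/, so it spirantizes to the fricative [x]. /xaitdukuuhhoekad/ → xaitduxuuhhoexad.
Rule 2 (intervocalic voicing): no segment meets the environment; /xaitduxuuhhoexad/ is unchanged.
Rule 3 (degemination): /hh/ is a geminate; the first /h/ deletes. /xaitduxuuhhoexad/ → xaitduxuuhoexad.
Rule 4 (stop-cluster i-epenthesis): /t/ and /d/ form a stop–stop cluster, so [i] is inserted between them. /xaitduxuuhoexad/ → xaitiduxuuhoexad.
Rule 5 (final a-epenthesis): the form ends in the consonant /d/, so [a] is inserted word-finally. /xaitiduxuuhoexad/ → xaitiduxuuhoexada.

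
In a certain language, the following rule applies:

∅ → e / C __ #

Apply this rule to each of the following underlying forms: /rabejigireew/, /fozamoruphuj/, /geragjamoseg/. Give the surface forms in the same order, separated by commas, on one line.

/rabejigireew/: the form ends in the consonant /w/, so [e] is inserted word-finally. → [rabejigireewe].
/fozamoruphuj/: the form ends in the consonant /j/, so [e] is inserted word-finally. → [fozamoruphuje].
/geragjamoseg/: the form ends in the consonant /g/, so [e] is inserted word-finally. → [geragjamosege].

rabejigireewe, fozamoruphuje, geragjamosege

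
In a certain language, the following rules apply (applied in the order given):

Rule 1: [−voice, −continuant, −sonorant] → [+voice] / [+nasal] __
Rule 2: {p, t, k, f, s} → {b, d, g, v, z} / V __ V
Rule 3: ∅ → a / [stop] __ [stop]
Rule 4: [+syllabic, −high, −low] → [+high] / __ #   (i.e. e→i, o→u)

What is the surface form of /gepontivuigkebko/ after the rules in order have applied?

gebondivuigakebaku

Rule 1 (post-nasal voicing): /t/ is a voiceless stop immediately after the nasal /n/, so it voices to [d]. /gepontivuigkebko/ → gepondivuigkebko.
Rule 2 (intervocalic voicing): /p/ is a voiceless obstruent between vowels /e/ and /o/, so it voices to [b]. /gepondivuigkebko/ → gebondivuigkebko.
Rule 3 (stop-cluster a-epenthesis): /g/ and /k/ form a stop–stop cluster, so [a] is inserted between them. /b/ and /k/ form a stop–stop cluster, so [a] is inserted between them. /gebondivuigkebko/ → gebondivuigakebako.
Rule 4 (final vowel raising): /o/ is a mid vowel in word-final position, so it raises to [u]. /gebondivuigakebako/ → gebondivuigakebaku.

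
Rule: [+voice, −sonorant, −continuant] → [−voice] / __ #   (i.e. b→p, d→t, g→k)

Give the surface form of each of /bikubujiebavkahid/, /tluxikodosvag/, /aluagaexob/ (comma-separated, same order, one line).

bikubujiebavkahit, tluxikodosvak, aluagaexop

/bikubujiebavkahid/: /d/ is a voiced stop in word-final position, so it devoices to [t]. → [bikubujiebavkahit].
/tluxikodosvag/: /g/ is a voiced stop in word-final position, so it devoices to [k]. → [tluxikodosvak].
/aluagaexob/: /b/ is a voiced stop in word-final position, so it devoices to [p]. → [aluagaexop].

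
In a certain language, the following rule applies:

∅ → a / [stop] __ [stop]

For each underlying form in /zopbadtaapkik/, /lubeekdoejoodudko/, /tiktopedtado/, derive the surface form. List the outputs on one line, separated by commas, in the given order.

zopabadataapakik, lubeekadoejoodudako, tikatopedatado

/zopbadtaapkik/: /p/ and /b/ form a stop–stop cluster, so [a] is inserted between them. /d/ and /t/ form a stop–stop cluster, so [a] is inserted between them. /p/ and /k/ form a stop–stop cluster, so [a] is inserted between them. → [zopabadataapakik].
/lubeekdoejoodudko/: /k/ and /d/ form a stop–stop cluster, so [a] is inserted between them. /d/ and /k/ form a stop–stop cluster, so [a] is inserted between them. → [lubeekadoejoodudako].
/tiktopedtado/: /k/ and /t/ form a stop–stop cluster, so [a] is inserted between them. /d/ and /t/ form a stop–stop cluster, so [a] is inserted between them. → [tikatopedatado].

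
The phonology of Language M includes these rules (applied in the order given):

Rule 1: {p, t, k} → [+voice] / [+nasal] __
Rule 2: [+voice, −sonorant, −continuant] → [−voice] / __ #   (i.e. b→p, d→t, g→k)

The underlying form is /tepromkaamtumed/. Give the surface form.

tepromgaamdumet

Rule 1 (post-nasal voicing): /k/ is a voiceless stop immediately after the nasal /m/, so it voices to [g]. /t/ is a voiceless stop immediately after the nasal /m/, so it voices to [d]. /tepromkaamtumed/ → tepromgaamdumed.
Rule 2 (final devoicing): /d/ is a voiced stop in word-final position, so it devoices to [t]. /tepromgaamdumed/ → tepromgaamdumet.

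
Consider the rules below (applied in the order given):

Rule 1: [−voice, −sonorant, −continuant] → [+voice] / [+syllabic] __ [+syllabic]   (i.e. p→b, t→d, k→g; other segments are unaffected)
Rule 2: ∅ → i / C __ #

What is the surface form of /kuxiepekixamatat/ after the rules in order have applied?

Rule 1 (intervocalic voicing): /p/ is a voiceless stop between vowels /e/ and /e/, so it voices to [b]. /k/ is a voiceless stop between vowels /e/ and /i/, so it voices to [g]. /t/ is a voiceless stop between vowels /a/ and /a/, so it voices to [d]. /kuxiepekixamatat/ → kuxiebegixamadat.
Rule 2 (final i-epenthesis): the form ends in the consonant /t/, so [i] is inserted word-finally. /kuxiebegixamadat/ → kuxiebegixamadati.

kuxiebegixamadati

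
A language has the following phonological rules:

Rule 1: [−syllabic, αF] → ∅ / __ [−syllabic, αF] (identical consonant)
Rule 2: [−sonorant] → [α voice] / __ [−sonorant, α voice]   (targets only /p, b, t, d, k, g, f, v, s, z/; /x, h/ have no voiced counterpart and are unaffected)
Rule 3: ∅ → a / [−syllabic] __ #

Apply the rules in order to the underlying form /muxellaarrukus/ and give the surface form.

Rule 1 (degemination): /ll/ is a geminate; the first /l/ deletes. /rr/ is a geminate; the first /r/ deletes. /muxellaarrukus/ → muxelaarukus.
Rule 2 (regressive voicing assimilation): no segment meets the environment; /muxelaarukus/ is unchanged.
Rule 3 (final a-epenthesis): the form ends in the consonant /s/, so [a] is inserted word-finally. /muxelaarukus/ → muxelaarukusa.

muxelaarukusa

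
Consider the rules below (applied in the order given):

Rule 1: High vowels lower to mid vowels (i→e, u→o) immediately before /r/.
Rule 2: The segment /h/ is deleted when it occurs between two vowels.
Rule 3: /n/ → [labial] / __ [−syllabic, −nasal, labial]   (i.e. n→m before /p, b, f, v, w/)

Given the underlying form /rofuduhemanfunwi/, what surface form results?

rofuduemamfumwi

Rule 1 (pre-rhotic lowering): no segment meets the environment; /rofuduhemanfunwi/ is unchanged.
Rule 2 (intervocalic h-deletion): /h/ occurs between vowels /u/ and /e/, so it deletes. /rofuduhemanfunwi/ → rofuduemanfunwi.
Rule 3 (nasal place assimilation): /n/ precedes the labial consonant /f/, so it assimilates in place to [m]. /n/ precedes the labial consonant /w/, so it assimilates in place to [m]. /rofuduemanfunwi/ → rofuduemamfumwi.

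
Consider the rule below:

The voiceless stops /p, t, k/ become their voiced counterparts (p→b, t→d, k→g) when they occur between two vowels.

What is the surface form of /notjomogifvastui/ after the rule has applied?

No segment of /notjomogifvastui/ meets the structural description of the rule, so the form surfaces unchanged.

notjomogifvastui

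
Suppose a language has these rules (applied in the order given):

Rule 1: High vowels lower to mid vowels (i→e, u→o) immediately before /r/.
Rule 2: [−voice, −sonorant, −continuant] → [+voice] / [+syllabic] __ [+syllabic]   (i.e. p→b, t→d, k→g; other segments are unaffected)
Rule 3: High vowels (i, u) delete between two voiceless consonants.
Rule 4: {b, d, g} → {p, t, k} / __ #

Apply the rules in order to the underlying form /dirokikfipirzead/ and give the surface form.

Rule 1 (pre-rhotic lowering): /i/ is a high vowel immediately before /r/, so it lowers to [e]. /i/ is a high vowel immediately before /r/, so it lowers to [e]. /dirokikfipirzead/ → derokikfiperzead.
Rule 2 (intervocalic voicing): /k/ is a voiceless stop between vowels /o/ and /i/, so it voices to [g]. /p/ is a voiceless stop between vowels /i/ and /e/, so it voices to [b]. /derokikfiperzead/ → derogikfiberzead.
Rule 3 (high vowel syncope): no segment meets the environment; /derogikfiberzead/ is unchanged.
Rule 4 (final devoicing): /d/ is a voiced stop in word-final position, so it devoices to [t]. /derogikfiberzead/ → derogikfiberzeat.

derogikfiberzeat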